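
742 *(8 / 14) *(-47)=-19928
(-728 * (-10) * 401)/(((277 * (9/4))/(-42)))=-163479680/831 = -196726.45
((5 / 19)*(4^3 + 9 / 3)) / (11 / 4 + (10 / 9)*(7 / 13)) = 156780/29773 = 5.27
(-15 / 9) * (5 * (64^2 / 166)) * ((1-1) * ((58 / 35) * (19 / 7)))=0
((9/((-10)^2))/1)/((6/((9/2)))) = 27/400 = 0.07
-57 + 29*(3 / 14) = -711/14 = -50.79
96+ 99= 195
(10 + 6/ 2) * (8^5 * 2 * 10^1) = 8519680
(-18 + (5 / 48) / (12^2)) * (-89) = 1601.94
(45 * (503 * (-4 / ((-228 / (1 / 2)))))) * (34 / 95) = 71.06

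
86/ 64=43/32 = 1.34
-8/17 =-0.47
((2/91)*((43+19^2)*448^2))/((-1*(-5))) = 23166976/65 = 356415.02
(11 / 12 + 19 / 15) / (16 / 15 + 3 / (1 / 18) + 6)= 131/3664 = 0.04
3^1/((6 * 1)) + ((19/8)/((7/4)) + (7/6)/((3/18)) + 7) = 111/7 = 15.86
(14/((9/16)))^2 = 50176/81 = 619.46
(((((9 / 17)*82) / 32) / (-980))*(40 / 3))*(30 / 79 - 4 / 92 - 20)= 4394667/12108488 = 0.36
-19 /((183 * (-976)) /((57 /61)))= 361/3631696 = 0.00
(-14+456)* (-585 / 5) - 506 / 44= -103451/2 = -51725.50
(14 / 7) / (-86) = -1/43 = -0.02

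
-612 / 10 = -306/5 = -61.20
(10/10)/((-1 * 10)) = -1/10 = -0.10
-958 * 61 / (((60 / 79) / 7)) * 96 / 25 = -258529712/125 = -2068237.70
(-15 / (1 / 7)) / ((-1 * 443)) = 105/443 = 0.24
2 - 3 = -1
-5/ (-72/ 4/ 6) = 5/3 = 1.67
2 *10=20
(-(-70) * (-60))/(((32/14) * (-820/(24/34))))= 2205/1394 = 1.58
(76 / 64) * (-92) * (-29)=12673/4 = 3168.25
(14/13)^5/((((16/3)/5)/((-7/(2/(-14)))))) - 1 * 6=60.54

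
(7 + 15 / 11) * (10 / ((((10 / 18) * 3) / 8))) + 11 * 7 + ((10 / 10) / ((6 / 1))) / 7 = 221057/462 = 478.48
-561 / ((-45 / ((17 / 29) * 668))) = 2123572/435 = 4881.77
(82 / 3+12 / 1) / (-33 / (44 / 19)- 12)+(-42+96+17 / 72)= 132899/2520 = 52.74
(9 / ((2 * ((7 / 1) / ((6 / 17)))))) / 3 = 9/119 = 0.08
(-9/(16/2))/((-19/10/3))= 135/76 = 1.78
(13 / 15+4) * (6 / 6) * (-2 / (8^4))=-73/30720 = 0.00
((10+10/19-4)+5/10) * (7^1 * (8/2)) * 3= 11214/19 = 590.21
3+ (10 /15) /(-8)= 35/12 = 2.92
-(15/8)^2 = -3.52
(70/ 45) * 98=1372/9 = 152.44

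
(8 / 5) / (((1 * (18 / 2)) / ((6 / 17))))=16/255 = 0.06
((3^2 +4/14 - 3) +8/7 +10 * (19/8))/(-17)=-873/476 = -1.83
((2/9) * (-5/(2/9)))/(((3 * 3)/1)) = -5/9 = -0.56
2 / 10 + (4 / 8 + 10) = 10.70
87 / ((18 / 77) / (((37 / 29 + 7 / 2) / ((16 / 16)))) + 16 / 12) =5566869/88448 = 62.94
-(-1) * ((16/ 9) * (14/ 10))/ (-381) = -0.01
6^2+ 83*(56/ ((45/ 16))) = 75988/45 = 1688.62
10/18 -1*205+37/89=-163427/801 = -204.03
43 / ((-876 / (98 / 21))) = -301/1314 = -0.23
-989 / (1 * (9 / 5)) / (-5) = 989/9 = 109.89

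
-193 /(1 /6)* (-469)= 543102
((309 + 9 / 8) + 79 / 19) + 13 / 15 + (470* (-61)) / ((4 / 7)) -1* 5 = -113686159/2280 = -49862.35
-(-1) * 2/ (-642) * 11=-11/321 = -0.03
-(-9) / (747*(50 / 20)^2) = 4/2075 = 0.00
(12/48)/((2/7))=7/8 = 0.88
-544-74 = -618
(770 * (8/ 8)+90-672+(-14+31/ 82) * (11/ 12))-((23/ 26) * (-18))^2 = -78.03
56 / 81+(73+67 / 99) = 66262/891 = 74.37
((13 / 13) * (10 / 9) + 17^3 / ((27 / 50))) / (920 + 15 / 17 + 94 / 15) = 20882800/2127807 = 9.81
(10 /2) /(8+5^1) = 5/13 = 0.38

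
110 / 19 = 5.79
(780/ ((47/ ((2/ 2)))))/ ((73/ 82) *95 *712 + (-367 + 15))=7995/28839529 = 0.00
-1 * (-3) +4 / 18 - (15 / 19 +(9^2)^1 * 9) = -124243/171 = -726.57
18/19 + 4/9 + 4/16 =1123/684 = 1.64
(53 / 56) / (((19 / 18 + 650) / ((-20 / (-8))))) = 2385/656264 = 0.00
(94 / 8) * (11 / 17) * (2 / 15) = 517/510 = 1.01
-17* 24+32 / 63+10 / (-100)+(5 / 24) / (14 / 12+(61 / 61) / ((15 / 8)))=-8727997/21420 = -407.47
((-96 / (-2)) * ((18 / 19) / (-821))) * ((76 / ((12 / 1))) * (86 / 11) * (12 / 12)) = -24768/9031 = -2.74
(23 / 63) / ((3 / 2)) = 46/189 = 0.24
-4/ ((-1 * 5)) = 4/5 = 0.80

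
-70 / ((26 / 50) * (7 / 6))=-1500/13 = -115.38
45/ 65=9/13 = 0.69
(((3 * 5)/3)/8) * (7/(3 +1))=35/32 = 1.09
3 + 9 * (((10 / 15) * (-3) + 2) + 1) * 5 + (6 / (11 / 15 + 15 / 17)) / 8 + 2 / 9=722117/14832 = 48.69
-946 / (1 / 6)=-5676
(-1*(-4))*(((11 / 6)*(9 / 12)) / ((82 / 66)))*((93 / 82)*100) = 843975/1681 = 502.07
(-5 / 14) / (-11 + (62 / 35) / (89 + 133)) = 2775/85408 = 0.03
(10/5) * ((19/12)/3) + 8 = 163/18 = 9.06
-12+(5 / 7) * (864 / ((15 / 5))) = 1356/7 = 193.71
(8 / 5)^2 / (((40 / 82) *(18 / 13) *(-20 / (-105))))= 7462/375 = 19.90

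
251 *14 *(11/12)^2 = 212597/72 = 2952.74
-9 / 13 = -0.69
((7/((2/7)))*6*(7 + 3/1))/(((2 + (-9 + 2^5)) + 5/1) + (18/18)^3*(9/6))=140/3 = 46.67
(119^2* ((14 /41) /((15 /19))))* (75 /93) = 18834130/3813 = 4939.45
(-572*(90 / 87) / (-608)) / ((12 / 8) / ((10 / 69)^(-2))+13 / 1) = 3404115/45580924 = 0.07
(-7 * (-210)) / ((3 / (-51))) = -24990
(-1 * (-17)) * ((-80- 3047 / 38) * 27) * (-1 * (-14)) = -19557531/19 = -1029343.74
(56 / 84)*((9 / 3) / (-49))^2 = 6/2401 = 0.00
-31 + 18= -13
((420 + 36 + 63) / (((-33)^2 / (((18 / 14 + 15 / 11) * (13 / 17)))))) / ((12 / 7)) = 2249/3993 = 0.56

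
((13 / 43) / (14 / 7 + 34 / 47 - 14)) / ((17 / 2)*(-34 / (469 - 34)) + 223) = -53157/440831528 = 0.00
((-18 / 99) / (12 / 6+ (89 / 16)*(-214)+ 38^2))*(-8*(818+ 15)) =106624/22495 = 4.74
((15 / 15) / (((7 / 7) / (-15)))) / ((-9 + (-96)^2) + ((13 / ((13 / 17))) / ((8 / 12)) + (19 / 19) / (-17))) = -510/313903 = 0.00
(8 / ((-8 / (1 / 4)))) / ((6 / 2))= -1/12 = -0.08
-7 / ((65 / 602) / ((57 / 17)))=-240198/1105 = -217.37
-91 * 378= -34398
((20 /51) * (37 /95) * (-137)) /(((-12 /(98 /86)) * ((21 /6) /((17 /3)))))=70966/22059 = 3.22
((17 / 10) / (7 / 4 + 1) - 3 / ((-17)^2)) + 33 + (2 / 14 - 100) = -7371233/111265 = -66.25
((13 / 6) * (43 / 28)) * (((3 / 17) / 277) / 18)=559/4746672 = 0.00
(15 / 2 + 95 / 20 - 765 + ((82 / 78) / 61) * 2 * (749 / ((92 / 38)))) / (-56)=162419003/12256608 = 13.25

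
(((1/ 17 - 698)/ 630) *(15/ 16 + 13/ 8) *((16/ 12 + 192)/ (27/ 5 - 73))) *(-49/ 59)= -164587325/24409008 = -6.74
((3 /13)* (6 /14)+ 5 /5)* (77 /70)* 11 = 1210/91 = 13.30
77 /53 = 1.45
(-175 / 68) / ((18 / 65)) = -11375/1224 = -9.29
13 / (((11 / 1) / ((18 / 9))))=26/11 = 2.36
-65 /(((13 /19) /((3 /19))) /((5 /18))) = -25/6 = -4.17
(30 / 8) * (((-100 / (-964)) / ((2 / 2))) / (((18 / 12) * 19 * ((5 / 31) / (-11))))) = -8525/9158 = -0.93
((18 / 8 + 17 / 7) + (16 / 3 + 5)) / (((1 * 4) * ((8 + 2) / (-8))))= -1261/420 = -3.00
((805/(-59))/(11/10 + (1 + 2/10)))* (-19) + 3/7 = 113.14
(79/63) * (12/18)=158/189 = 0.84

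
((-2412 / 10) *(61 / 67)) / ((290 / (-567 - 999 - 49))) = 177327/145 = 1222.94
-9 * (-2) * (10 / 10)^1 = 18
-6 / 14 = -3/7 = -0.43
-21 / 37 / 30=-0.02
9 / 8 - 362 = -2887/8 = -360.88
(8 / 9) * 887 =7096/9 = 788.44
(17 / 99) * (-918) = -1734/11 = -157.64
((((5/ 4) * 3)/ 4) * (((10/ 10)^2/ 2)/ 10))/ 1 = 3/64 = 0.05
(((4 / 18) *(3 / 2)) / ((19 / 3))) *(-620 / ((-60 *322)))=31/18354 = 0.00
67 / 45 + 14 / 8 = 583/180 = 3.24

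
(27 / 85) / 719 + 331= 20229092/61115 = 331.00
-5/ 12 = -0.42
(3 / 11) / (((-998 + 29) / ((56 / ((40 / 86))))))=-602/17765 = -0.03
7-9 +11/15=-19/15 = -1.27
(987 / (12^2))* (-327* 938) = -16818809/8 = -2102351.12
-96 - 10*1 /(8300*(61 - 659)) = -47648639/496340 = -96.00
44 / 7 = 6.29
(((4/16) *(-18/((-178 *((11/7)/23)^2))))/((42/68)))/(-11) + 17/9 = 2327929/2132262 = 1.09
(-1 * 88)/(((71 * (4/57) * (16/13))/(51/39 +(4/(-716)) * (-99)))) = -1357455/50836 = -26.70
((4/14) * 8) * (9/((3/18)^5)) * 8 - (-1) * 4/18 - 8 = 80621078/63 = 1279699.65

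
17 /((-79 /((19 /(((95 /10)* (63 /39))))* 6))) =-884/553 = -1.60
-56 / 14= -4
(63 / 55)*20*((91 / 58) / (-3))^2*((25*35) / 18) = 50721125/166518 = 304.60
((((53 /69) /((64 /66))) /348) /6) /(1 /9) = 583/170752 = 0.00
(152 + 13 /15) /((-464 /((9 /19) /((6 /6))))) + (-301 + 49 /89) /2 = -589961831/3923120 = -150.38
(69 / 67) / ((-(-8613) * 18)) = 23/3462426 = 0.00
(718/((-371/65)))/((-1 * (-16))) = -7.86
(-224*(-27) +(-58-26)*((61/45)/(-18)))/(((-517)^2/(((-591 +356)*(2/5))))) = -1634668/767745 = -2.13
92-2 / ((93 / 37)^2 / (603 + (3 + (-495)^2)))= -223913990/2883 = -77667.01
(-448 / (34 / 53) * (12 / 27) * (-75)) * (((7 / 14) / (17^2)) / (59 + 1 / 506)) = 8581760/12572367 = 0.68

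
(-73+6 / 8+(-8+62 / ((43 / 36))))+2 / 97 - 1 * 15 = -722791/16684 = -43.32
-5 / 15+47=140/3 = 46.67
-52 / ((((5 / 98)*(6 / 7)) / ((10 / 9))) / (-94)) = 3353168/27 = 124191.41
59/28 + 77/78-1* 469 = -508769/1092 = -465.91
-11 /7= -1.57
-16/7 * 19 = -304/7 = -43.43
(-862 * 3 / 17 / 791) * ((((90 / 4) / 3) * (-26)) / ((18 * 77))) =28015/1035419 = 0.03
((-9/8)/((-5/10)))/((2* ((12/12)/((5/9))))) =5/8 = 0.62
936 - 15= 921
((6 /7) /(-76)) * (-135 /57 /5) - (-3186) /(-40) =-4025241/50540 = -79.64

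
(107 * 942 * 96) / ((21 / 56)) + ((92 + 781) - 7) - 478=25803652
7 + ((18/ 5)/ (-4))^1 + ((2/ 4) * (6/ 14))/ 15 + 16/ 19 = 4626/665 = 6.96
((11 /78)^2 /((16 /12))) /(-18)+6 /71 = 867505/10367136 = 0.08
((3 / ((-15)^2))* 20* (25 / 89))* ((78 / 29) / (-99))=-520/255519 = 0.00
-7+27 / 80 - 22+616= 46987/80 = 587.34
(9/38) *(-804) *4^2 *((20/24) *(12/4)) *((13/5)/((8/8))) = -376272/19 = -19803.79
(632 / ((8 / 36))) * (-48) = -136512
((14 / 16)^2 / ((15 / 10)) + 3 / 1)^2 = 113569/9216 = 12.32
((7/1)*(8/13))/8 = 7/13 = 0.54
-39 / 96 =-13/32 = -0.41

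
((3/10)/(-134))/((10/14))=-21/6700 = 0.00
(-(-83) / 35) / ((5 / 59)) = 4897/175 = 27.98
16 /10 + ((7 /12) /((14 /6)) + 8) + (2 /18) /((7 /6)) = 4177/420 = 9.95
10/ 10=1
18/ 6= 3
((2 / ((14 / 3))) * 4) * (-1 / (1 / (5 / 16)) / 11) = -15/308 = -0.05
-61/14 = -4.36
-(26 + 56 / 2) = -54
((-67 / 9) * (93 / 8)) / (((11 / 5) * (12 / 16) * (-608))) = 10385/120384 = 0.09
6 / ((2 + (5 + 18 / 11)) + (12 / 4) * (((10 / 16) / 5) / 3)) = 176/257 = 0.68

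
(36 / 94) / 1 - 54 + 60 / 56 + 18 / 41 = -1405731/26978 = -52.11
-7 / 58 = -0.12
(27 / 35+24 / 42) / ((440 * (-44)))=-47/677600 = 0.00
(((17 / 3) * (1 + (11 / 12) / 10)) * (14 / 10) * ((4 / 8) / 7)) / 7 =2227/25200 = 0.09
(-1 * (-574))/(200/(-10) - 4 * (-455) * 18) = 287/16370 = 0.02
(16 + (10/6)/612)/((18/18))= 29381/1836 = 16.00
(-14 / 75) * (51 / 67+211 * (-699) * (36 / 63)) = 5270226/335 = 15732.02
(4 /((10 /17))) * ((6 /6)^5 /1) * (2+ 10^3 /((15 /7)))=47804/15 = 3186.93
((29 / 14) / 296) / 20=29/82880 = 0.00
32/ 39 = 0.82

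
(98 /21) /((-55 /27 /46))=-105.38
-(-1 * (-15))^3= -3375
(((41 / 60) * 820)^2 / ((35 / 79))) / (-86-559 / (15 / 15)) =-223235119/203175 = -1098.73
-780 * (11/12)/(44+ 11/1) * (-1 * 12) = 156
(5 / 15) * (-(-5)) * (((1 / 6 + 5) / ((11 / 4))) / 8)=155/396 = 0.39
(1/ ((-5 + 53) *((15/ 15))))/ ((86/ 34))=17/2064 = 0.01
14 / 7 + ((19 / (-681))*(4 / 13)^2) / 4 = 230102/115089 = 2.00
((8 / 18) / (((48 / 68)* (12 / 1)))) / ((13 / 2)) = 17/2106 = 0.01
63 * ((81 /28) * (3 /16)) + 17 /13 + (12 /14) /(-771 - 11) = 80791007/2277184 = 35.48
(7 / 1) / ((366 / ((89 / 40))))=623/14640 = 0.04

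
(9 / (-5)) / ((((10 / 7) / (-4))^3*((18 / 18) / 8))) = 197568/625 = 316.11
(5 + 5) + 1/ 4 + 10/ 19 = 819/76 = 10.78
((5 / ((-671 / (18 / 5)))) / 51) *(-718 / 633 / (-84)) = -359/50544417 = 0.00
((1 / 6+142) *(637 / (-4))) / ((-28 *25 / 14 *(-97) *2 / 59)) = -32058299/232800 = -137.71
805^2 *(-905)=-586462625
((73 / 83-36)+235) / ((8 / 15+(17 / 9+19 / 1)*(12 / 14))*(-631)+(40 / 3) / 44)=-40425/2352967 = -0.02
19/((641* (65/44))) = 836/41665 = 0.02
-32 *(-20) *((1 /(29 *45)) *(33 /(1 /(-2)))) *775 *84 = -61107200/29 = -2107144.83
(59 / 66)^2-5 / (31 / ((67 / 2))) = -621719/135036 = -4.60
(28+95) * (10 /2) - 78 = 537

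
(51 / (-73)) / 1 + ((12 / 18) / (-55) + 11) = 123934/12045 = 10.29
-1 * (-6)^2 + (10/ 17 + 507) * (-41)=-354401/17 = -20847.12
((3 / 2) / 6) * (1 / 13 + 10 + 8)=235/52 = 4.52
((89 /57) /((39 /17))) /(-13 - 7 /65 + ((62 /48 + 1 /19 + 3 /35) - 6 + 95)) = 0.01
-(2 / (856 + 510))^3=-1/318611987 = 0.00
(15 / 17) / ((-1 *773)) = -15/13141 = 0.00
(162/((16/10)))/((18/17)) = 765/8 = 95.62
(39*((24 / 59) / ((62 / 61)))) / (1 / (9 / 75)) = 85644/45725 = 1.87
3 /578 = 0.01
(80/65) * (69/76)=276/247 = 1.12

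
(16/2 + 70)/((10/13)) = 507/5 = 101.40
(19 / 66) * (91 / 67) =1729/4422 = 0.39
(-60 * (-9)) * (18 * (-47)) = -456840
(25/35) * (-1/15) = -1/21 = -0.05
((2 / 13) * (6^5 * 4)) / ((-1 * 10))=-31104/65 = -478.52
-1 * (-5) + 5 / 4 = 25/4 = 6.25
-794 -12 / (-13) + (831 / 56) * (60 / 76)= -781.36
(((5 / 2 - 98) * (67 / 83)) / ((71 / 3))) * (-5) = 16.29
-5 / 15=-1/3 = -0.33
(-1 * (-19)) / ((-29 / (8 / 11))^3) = -9728/32461759 = 0.00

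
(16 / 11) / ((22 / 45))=360/121 = 2.98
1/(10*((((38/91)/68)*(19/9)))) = 13923/1805 = 7.71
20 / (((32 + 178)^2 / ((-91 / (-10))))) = 13/3150 = 0.00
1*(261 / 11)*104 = 27144/11 = 2467.64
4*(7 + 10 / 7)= 236/7 = 33.71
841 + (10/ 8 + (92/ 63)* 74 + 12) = 962.31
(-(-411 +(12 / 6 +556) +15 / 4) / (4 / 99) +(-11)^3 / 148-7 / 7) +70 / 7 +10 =-2202865/592 = -3721.06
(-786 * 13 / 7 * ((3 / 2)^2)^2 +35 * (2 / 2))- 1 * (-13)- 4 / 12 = -1233479/168 = -7342.14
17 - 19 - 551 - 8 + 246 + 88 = -227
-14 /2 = -7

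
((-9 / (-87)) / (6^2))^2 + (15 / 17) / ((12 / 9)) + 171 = 353411765/2058768 = 171.66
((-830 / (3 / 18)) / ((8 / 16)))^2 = 99201600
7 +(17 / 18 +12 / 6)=9.94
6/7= 0.86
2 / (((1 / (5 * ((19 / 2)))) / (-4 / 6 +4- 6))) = -760/3 = -253.33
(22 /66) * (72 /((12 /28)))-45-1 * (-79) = 90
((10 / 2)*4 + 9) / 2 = 29/2 = 14.50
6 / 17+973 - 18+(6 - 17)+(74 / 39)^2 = 24511226/25857 = 947.95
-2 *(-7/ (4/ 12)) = 42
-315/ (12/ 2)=-105/2 = -52.50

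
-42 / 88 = -21/44 = -0.48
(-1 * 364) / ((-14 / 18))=468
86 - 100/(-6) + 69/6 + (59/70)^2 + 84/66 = 18781423/161700 = 116.15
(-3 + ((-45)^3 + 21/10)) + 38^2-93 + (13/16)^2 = -114911027/1280 = -89774.24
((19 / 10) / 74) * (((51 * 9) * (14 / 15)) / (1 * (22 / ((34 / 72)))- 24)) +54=12902511/236800 = 54.49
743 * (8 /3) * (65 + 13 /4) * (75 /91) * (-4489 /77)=-500299050/77 = -6497390.26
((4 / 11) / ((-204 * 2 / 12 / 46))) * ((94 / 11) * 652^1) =-5638496/2057 = -2741.13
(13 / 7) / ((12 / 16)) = 52/21 = 2.48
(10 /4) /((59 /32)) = 80/59 = 1.36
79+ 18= 97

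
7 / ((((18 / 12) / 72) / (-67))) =-22512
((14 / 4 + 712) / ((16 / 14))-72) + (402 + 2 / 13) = 198893/208 = 956.22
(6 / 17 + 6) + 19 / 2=539/34 = 15.85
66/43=1.53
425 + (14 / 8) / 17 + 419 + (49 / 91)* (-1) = 745711/884 = 843.56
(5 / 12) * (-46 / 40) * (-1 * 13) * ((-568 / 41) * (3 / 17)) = -21229/1394 = -15.23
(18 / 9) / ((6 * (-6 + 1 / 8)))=-8/141 = -0.06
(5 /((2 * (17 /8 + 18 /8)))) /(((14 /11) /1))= 22/49 = 0.45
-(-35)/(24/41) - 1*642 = -13973/24 = -582.21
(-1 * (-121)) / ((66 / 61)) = 671/6 = 111.83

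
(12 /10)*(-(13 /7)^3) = -13182/1715 = -7.69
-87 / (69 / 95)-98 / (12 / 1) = -17657/138 = -127.95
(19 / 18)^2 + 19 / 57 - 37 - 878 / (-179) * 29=6187787/57996 = 106.69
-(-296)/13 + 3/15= 22.97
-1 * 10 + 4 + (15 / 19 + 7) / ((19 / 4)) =-1574/361 = -4.36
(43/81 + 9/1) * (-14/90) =-5404/3645 = -1.48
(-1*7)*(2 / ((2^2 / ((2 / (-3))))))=7/3 = 2.33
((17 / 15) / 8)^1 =17/120 = 0.14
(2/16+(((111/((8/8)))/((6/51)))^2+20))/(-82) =-7121699/656 = -10856.25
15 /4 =3.75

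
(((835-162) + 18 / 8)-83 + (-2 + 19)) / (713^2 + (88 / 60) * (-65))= 7311/6099284 = 0.00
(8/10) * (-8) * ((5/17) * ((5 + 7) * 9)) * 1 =-3456/17 = -203.29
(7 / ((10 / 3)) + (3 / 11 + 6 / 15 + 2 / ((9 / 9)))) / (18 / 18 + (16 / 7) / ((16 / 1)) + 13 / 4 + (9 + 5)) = 294/1133 = 0.26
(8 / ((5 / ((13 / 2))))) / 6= 26/15 = 1.73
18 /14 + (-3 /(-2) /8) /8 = 1173/896 = 1.31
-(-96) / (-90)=-16/15 = -1.07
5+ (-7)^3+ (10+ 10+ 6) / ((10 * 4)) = -6747/20 = -337.35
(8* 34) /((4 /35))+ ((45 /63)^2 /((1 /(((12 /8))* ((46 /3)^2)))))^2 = 751031920/21609 = 34755.51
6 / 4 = 3/2 = 1.50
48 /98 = 24/49 = 0.49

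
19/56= 0.34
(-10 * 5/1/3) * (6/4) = -25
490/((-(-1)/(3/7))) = 210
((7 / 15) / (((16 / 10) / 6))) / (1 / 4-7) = -7/27 = -0.26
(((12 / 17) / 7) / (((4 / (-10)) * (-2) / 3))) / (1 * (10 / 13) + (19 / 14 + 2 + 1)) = 0.07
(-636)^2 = 404496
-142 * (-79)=11218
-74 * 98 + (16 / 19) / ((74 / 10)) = -5098076/703 = -7251.89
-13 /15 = -0.87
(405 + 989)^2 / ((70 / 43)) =41779574/35 = 1193702.11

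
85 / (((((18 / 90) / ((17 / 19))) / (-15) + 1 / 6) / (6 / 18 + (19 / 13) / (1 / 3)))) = 13294000/5031 = 2642.42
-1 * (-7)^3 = 343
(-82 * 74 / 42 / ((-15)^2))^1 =-3034/4725 = -0.64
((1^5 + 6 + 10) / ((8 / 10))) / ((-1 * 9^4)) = -85/26244 = 0.00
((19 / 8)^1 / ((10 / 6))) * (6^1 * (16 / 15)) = 228/25 = 9.12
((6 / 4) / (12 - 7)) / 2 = 3/20 = 0.15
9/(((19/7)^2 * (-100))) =-441/36100 = -0.01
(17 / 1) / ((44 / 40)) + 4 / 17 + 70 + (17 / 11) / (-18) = 288143/3366 = 85.60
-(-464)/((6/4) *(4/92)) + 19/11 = 7116.39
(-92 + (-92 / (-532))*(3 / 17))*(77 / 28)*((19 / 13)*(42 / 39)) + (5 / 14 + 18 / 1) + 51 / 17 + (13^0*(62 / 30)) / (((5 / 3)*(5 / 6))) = -943295854/2513875 = -375.24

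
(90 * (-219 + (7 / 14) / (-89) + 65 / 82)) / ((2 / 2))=-71663310/3649 = -19639.16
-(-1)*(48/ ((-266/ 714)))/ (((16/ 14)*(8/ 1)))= -1071/76 = -14.09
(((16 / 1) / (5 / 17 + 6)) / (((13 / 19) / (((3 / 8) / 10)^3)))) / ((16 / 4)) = 8721/178048000 = 0.00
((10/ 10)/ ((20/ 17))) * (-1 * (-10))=17/2 = 8.50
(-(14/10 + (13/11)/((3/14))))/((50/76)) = -43358/4125 = -10.51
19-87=-68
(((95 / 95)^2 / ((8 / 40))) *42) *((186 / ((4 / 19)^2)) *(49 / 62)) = 5572035/8 = 696504.38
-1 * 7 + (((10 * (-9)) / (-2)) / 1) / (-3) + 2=-20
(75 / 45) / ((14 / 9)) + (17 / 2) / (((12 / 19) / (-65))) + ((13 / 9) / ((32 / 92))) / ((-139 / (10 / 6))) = -45909625/52542 = -873.77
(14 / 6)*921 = 2149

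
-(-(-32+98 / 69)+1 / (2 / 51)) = -7739/138 = -56.08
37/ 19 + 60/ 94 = 2309/893 = 2.59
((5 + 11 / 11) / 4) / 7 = 3/14 = 0.21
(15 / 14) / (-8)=-15/112 = -0.13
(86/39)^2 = 7396/1521 = 4.86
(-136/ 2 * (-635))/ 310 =4318/31 = 139.29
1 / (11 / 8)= 8/11 = 0.73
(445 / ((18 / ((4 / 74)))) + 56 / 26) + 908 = 3945841/4329 = 911.49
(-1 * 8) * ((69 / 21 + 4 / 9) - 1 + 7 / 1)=-4904/63 = -77.84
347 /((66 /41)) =14227/66 = 215.56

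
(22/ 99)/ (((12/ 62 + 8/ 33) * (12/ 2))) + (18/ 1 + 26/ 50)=1867007/100350 = 18.60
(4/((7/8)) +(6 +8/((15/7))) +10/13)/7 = 20576/9555 = 2.15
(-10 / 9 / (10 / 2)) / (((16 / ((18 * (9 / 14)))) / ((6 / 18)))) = -3/56 = -0.05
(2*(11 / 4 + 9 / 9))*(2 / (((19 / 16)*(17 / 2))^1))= 480/323 = 1.49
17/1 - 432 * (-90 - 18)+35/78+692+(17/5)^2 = 92385167/1950 = 47377.01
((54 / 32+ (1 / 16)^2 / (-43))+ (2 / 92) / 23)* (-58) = -285118691/2911616 = -97.92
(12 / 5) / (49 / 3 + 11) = 18/205 = 0.09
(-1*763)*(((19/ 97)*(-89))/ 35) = 184319/485 = 380.04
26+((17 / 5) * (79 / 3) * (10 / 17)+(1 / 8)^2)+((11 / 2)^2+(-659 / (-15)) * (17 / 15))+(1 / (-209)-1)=474669953/3009600 = 157.72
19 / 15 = 1.27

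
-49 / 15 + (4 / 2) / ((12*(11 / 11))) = -31/10 = -3.10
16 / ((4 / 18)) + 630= 702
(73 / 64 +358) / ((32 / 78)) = 896415/1024 = 875.41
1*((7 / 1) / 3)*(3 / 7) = 1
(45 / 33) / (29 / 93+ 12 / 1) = 279/2519 = 0.11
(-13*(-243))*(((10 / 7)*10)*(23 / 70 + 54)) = 120136770/49 = 2451770.82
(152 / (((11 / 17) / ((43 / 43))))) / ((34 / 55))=380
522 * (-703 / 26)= -183483/13 = -14114.08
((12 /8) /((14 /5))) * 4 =15/7 = 2.14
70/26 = 35/13 = 2.69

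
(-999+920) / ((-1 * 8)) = 79/8 = 9.88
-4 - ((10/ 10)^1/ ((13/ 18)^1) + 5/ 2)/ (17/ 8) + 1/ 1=-1067/221 = -4.83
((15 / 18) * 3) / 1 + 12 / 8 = 4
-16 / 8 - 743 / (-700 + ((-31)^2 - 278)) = 709/17 = 41.71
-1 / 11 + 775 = 774.91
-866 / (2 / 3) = -1299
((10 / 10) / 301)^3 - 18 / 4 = -245438107/54541802 = -4.50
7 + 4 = 11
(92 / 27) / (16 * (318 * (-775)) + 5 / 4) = -368/425865465 = 0.00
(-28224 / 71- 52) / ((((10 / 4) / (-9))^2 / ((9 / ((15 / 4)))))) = -124089408/8875 = -13981.91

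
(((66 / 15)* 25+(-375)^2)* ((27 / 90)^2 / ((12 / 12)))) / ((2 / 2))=253323/20 = 12666.15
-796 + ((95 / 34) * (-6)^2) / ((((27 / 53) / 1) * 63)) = -2547478/3213 = -792.87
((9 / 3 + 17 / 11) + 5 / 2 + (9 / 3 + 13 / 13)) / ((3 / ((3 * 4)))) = 486/11 = 44.18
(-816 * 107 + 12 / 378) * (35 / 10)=-2750327/9 = -305591.89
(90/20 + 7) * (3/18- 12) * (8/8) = -1633/12 = -136.08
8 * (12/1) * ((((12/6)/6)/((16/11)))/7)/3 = 22/21 = 1.05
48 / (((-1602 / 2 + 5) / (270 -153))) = -1404/199 = -7.06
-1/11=-0.09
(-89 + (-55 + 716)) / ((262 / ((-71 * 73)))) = -1482338/131 = -11315.56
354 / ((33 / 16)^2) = 30208/363 = 83.22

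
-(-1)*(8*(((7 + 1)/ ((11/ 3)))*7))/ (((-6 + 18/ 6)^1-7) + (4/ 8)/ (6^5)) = -2985984/244387 = -12.22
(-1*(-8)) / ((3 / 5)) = 40/3 = 13.33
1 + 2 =3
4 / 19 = 0.21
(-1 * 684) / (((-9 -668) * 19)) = 36/677 = 0.05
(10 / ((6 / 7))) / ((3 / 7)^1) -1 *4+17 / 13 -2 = 2636/117 = 22.53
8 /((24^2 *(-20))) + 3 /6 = 719/1440 = 0.50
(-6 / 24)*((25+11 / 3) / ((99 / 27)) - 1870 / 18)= 9511/396 = 24.02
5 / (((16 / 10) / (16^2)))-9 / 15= 3997/5 = 799.40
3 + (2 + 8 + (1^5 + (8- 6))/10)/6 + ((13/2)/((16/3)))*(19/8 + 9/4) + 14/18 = 128231/11520 = 11.13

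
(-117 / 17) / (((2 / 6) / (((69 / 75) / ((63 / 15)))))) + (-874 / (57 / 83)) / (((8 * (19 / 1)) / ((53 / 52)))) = -92104811/7054320 = -13.06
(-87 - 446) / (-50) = 533/50 = 10.66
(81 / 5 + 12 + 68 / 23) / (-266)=-3583/30590 = -0.12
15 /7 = 2.14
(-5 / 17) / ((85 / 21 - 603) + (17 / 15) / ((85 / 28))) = 2625/5342318 = 0.00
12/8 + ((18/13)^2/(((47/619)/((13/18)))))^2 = 249408291/746642 = 334.04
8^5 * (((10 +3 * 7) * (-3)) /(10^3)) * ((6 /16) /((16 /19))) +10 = -168382/125 = -1347.06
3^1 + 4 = 7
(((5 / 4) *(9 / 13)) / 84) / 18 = 5/8736 = 0.00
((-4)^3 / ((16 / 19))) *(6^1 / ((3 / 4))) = -608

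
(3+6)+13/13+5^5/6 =530.83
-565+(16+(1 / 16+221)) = -5247/16 = -327.94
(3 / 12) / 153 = 1/612 = 0.00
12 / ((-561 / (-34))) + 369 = 4067/11 = 369.73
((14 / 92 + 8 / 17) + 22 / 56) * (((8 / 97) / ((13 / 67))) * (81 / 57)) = 0.61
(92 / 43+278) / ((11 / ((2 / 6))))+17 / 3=20087/1419 = 14.16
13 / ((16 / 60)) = 195/4 = 48.75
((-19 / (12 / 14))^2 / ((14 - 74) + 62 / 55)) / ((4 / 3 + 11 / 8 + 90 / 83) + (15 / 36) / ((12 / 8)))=-2307151/1125205 = -2.05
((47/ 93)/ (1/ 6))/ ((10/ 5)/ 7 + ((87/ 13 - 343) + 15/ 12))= -34216/3777567 = -0.01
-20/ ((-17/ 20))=23.53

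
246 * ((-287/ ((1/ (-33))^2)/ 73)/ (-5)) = 76885578/365 = 210645.42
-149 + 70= -79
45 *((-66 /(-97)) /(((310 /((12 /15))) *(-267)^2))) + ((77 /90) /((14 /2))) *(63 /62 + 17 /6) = 48801907/103725495 = 0.47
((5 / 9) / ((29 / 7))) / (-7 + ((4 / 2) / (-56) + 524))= 196/755595 = 0.00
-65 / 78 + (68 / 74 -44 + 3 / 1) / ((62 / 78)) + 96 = 307915/6882 = 44.74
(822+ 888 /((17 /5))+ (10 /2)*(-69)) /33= 4183/187 = 22.37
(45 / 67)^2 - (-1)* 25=114250/4489 = 25.45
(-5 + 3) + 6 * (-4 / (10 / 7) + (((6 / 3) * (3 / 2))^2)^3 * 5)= 109256/5 = 21851.20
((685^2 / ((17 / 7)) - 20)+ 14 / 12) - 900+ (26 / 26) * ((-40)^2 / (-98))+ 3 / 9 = 320330929/1666 = 192275.47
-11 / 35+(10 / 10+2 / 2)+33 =1214/35 = 34.69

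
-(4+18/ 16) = -41/8 = -5.12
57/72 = 19/24 = 0.79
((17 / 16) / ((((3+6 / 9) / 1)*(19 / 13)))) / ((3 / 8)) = 221/418 = 0.53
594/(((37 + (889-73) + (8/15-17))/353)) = 1572615/6274 = 250.66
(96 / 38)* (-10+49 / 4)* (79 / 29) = 8532/551 = 15.48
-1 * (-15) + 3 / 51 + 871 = 15063/17 = 886.06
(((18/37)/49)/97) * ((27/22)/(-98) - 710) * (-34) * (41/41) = 234210411/94789079 = 2.47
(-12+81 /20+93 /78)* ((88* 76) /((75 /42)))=-41127856/1625 = -25309.45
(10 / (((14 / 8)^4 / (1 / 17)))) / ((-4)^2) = 160/40817 = 0.00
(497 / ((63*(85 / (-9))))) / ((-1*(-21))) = -71/1785 = -0.04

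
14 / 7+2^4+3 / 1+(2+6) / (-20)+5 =25.60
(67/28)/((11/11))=67/28 = 2.39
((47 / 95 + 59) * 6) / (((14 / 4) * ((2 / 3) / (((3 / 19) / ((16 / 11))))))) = 419661/25270 = 16.61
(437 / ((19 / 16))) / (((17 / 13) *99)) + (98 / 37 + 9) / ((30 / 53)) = 14585003/622710 = 23.42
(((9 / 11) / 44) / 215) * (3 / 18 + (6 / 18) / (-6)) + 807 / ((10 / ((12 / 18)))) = 5598429/104060 = 53.80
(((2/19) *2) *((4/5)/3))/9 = 16/2565 = 0.01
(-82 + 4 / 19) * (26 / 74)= -546/19 = -28.74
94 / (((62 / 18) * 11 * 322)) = 423/54901 = 0.01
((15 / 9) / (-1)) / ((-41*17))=5/2091 = 0.00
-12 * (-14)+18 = 186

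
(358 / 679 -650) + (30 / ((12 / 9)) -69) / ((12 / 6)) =-1827115/2716 = -672.72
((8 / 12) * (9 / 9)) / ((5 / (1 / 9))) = 2/135 = 0.01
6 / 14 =3/7 = 0.43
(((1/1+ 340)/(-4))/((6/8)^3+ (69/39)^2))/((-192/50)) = 1440725/230514 = 6.25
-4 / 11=-0.36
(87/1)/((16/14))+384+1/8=1841/4 = 460.25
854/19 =44.95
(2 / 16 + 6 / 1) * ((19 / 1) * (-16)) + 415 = -1447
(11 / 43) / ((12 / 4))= 11/129 = 0.09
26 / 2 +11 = 24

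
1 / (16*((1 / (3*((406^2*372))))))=11497311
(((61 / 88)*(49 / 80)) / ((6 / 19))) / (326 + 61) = 56791/16346880 = 0.00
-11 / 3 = -3.67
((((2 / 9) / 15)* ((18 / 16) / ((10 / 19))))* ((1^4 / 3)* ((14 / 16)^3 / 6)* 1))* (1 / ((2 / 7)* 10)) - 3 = -331730381/110592000 = -3.00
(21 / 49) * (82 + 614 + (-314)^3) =-92875344/7 = -13267906.29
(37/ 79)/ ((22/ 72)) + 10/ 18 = 16333/7821 = 2.09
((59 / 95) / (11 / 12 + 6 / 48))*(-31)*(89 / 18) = -91.39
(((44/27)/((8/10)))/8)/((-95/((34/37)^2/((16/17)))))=-54043/22473504 = 0.00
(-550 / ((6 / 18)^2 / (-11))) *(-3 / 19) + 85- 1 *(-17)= -8495.37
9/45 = 1/5 = 0.20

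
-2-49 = -51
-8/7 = -1.14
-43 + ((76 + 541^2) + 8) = 292722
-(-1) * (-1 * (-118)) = 118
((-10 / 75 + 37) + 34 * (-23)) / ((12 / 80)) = -44708/9 = -4967.56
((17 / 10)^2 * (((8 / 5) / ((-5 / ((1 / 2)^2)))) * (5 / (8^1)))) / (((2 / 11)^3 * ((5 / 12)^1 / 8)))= -1153977/2500 = -461.59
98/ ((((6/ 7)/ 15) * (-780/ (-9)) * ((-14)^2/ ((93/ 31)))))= 63/208 = 0.30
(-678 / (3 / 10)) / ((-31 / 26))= 58760/31 = 1895.48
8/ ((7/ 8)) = 64/7 = 9.14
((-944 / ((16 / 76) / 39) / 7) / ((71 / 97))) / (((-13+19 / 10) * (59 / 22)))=21083920/18389 = 1146.55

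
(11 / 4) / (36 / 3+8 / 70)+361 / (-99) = -574141/167904 = -3.42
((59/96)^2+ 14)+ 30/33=1549715/101376 = 15.29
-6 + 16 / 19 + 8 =54/19 = 2.84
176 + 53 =229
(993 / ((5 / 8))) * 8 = 63552/5 = 12710.40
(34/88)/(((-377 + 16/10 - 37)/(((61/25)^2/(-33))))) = 63257/374253000 = 0.00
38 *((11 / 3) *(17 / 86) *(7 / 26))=24871/3354 = 7.42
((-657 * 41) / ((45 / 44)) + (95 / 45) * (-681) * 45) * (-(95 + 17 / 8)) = 8841618.98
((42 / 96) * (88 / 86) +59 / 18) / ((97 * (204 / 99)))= 63437/3403536 = 0.02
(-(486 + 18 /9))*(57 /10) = -13908/5 = -2781.60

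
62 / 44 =31/22 = 1.41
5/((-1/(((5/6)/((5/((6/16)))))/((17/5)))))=-25/272 = -0.09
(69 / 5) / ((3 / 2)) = 46/5 = 9.20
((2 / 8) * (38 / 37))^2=361/5476 = 0.07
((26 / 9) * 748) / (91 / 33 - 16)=-213928/1311 = -163.18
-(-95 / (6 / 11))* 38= 6618.33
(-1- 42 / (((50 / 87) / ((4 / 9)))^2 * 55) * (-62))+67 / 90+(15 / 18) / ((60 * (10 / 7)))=15437869/550000 = 28.07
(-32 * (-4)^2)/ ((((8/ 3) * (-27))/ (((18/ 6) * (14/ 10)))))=448/15 = 29.87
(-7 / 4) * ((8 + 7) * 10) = -262.50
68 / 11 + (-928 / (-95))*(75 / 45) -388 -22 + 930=542.46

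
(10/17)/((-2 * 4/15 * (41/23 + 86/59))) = -101775/298996 = -0.34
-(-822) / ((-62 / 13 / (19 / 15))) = -33839/155 = -218.32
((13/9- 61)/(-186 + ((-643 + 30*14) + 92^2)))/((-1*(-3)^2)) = 536/652455 = 0.00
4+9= 13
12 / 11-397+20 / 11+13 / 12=-51877/132 = -393.01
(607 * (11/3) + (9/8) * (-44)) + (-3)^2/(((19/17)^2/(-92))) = 3277825/2166 = 1513.31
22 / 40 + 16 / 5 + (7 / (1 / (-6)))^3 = -296337/4 = -74084.25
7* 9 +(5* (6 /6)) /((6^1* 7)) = 2651/42 = 63.12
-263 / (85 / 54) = -14202/85 = -167.08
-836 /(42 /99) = -13794/7 = -1970.57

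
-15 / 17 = -0.88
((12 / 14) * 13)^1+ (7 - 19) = -6/7 = -0.86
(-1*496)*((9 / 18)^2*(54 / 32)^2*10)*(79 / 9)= -991845/32 = -30995.16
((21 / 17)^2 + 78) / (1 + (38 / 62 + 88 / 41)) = 29211393/1380842 = 21.15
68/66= 34/33 = 1.03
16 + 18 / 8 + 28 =46.25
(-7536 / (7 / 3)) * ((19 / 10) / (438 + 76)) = -107388/8995 = -11.94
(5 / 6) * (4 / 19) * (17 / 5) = 34/57 = 0.60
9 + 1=10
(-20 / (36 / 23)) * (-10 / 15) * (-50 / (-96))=2875/648 = 4.44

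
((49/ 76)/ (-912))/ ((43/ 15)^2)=-3675/42719296 = 0.00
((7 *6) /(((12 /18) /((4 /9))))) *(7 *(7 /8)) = 343/2 = 171.50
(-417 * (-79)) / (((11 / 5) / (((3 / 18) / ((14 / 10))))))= 274525/154 = 1782.63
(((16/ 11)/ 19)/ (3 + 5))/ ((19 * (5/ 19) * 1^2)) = 2/1045 = 0.00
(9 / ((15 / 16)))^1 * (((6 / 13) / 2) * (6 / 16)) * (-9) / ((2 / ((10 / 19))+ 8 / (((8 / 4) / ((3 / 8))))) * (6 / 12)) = -1944/689 = -2.82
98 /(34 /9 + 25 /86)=75852/3149 = 24.09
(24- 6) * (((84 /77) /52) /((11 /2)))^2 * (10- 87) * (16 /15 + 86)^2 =-859640544/5623475 = -152.87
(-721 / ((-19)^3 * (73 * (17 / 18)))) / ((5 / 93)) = 1206954/42560095 = 0.03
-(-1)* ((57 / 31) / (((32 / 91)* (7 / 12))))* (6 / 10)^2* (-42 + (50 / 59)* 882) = 416365677/182900 = 2276.47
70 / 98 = 5/7 = 0.71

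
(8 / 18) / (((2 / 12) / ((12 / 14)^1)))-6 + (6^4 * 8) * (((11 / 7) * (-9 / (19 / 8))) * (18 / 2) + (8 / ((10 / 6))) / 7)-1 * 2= -364791512/665 = -548558.66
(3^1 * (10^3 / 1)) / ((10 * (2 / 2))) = 300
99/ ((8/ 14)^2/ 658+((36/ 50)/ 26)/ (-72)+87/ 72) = 565847100/6907021 = 81.92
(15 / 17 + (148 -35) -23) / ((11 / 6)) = 9270/187 = 49.57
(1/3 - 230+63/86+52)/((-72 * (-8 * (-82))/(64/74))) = 45649/14089896 = 0.00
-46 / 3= -15.33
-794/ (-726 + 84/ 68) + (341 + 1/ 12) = 16863943/49284 = 342.18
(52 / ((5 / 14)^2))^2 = 103876864/625 = 166202.98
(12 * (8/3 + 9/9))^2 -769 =1167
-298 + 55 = -243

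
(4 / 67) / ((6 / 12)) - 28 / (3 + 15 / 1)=-866/603 = -1.44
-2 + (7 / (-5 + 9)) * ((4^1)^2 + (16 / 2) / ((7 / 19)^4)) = 269560/343 = 785.89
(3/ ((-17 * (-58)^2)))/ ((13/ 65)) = -15/57188 = 0.00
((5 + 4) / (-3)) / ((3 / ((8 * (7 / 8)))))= -7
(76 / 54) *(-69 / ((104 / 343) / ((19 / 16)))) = -2847929/7488 = -380.33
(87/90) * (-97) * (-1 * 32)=45008/15 = 3000.53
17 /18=0.94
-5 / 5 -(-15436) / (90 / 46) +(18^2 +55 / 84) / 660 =7889.00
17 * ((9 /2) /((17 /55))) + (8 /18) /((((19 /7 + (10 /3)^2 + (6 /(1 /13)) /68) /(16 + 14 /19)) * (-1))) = 301022283/1218698 = 247.00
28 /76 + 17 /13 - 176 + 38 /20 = -425887/2470 = -172.42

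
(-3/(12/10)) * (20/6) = -25/3 = -8.33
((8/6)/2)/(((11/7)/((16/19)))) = 224/627 = 0.36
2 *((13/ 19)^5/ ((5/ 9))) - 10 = -117121676/12380495 = -9.46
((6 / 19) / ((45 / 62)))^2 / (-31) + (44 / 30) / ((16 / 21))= 1246897/649800 = 1.92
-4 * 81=-324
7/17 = 0.41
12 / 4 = 3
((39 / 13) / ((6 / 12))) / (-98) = -3/49 = -0.06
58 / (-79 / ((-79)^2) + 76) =158/207 = 0.76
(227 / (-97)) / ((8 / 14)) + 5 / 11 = -3.64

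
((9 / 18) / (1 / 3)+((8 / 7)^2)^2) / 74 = 15395/355348 = 0.04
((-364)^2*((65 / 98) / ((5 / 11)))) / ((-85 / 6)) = -1160016/85 = -13647.25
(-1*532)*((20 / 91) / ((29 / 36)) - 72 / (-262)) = -14388624/49387 = -291.34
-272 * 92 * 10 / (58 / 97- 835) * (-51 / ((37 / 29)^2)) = -9396.02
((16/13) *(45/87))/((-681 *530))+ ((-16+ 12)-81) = -385533403/4535687 = -85.00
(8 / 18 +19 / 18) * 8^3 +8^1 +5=781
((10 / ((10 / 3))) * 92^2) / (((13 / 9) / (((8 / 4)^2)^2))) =3656448/13 = 281265.23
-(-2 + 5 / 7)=9/7 = 1.29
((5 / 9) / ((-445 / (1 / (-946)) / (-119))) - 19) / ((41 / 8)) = -57589172/15533793 = -3.71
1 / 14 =0.07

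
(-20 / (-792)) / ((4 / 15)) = 25/264 = 0.09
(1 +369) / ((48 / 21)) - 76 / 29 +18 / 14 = 260717/1624 = 160.54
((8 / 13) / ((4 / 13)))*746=1492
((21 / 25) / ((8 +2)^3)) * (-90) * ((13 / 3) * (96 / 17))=-19656/10625 = -1.85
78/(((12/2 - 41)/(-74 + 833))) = -59202/35 = -1691.49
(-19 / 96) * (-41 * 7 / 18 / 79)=0.04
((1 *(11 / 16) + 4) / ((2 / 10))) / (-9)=-125/48 = -2.60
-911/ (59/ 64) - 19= -59425/59 = -1007.20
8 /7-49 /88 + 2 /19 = 8091/11704 = 0.69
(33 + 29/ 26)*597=529539/26 = 20366.88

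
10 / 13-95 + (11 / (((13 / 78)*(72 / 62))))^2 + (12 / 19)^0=1468021/468 = 3136.80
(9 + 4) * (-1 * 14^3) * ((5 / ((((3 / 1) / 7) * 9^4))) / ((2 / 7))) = -4369820/19683 = -222.01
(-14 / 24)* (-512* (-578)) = -517888/3 = -172629.33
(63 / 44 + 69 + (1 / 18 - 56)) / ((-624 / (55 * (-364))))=200795/432 = 464.80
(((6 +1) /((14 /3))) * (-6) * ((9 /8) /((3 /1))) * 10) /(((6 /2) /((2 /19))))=-45/38 = -1.18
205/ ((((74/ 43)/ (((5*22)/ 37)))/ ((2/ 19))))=969650/26011 = 37.28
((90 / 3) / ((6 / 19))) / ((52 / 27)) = 2565/52 = 49.33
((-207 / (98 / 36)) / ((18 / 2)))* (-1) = 414/49 = 8.45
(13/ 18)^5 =371293/1889568 = 0.20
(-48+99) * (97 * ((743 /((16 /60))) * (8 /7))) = 15752661.43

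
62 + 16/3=202/3 = 67.33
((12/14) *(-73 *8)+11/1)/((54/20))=-34270/189 = -181.32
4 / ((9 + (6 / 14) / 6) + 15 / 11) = 616/1607 = 0.38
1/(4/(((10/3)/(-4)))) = -5/24 = -0.21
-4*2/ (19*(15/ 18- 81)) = 0.01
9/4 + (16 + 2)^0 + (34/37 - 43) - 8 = -6931/148 = -46.83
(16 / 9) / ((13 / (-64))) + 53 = 5177/117 = 44.25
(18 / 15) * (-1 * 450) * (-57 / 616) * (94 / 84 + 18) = 187245/196 = 955.33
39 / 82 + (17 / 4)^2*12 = 217.23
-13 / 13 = -1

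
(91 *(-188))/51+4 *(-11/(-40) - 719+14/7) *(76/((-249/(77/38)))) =30427901/21165 = 1437.65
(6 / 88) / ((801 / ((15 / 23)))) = 5/90068 = 0.00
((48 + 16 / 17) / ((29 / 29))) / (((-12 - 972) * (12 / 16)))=-416/6273 = -0.07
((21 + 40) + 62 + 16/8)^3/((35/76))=29687500/7 = 4241071.43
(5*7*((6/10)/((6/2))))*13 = 91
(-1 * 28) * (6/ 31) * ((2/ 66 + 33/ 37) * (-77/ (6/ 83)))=18317768/3441 = 5323.39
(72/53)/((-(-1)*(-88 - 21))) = -72/5777 = -0.01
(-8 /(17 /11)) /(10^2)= -22/425 = -0.05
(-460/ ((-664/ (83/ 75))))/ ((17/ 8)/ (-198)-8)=-6072/63445 = -0.10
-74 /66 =-37/33 = -1.12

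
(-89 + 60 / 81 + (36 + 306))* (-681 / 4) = -1555177/36 = -43199.36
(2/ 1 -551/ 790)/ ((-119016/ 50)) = -1715/3134088 = 0.00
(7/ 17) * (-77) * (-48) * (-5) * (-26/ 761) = 3363360/12937 = 259.98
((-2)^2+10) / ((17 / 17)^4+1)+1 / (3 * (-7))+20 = 566/21 = 26.95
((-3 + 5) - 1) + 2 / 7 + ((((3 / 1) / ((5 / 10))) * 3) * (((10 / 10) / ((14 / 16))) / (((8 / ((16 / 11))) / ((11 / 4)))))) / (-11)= 27/77 = 0.35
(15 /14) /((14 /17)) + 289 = 56899/196 = 290.30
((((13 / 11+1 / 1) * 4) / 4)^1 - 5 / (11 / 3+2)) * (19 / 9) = 513/187 = 2.74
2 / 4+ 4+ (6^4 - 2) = 2597/2 = 1298.50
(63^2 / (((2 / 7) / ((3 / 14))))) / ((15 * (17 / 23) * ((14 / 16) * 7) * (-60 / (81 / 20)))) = -2.96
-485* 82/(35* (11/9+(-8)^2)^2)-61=-147775237/2411983 = -61.27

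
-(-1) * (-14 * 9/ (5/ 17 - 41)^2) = -18207/239432 = -0.08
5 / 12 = 0.42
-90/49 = -1.84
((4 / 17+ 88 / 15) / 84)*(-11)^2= 47069/5355 = 8.79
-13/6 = -2.17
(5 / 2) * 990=2475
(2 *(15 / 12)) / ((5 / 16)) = 8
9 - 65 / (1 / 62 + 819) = 452981/50779 = 8.92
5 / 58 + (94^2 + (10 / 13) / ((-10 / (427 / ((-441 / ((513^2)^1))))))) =150091521/5278 = 28437.20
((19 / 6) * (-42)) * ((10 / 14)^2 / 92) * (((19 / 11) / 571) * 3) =-27075/4044964 = -0.01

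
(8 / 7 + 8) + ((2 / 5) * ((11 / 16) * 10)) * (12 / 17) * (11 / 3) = 1935/119 = 16.26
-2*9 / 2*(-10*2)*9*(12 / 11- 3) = -34020/11 = -3092.73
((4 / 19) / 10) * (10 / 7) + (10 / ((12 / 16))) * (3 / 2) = 2664/133 = 20.03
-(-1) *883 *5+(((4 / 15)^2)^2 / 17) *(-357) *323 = 4380.70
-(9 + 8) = -17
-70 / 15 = -14/3 = -4.67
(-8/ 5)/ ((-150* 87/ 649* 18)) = 1298/293625 = 0.00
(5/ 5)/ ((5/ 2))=2/5 = 0.40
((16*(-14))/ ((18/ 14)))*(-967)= 1516256/9 = 168472.89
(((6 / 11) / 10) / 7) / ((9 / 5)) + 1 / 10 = 241/2310 = 0.10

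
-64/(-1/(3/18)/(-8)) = -256/3 = -85.33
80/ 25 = 16/5 = 3.20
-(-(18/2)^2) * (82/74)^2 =99.46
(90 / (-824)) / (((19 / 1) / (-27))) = 1215/7828 = 0.16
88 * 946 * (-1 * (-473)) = 39376304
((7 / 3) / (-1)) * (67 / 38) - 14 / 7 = -697/114 = -6.11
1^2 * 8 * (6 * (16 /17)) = 768/17 = 45.18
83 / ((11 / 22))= 166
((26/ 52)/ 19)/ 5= 1/190 = 0.01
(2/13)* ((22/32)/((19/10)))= 55/988 = 0.06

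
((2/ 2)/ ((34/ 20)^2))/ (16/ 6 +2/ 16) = 2400/19363 = 0.12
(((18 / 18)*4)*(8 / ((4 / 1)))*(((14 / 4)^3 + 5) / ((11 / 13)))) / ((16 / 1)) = 4979/176 = 28.29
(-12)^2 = 144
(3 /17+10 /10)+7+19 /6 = 11.34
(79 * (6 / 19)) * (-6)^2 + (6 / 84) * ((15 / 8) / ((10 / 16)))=238953/266 = 898.32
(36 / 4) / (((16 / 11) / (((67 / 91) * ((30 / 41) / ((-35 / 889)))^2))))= 962852913/611884 = 1573.59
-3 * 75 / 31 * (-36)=8100/31 = 261.29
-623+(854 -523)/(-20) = -12791/20 = -639.55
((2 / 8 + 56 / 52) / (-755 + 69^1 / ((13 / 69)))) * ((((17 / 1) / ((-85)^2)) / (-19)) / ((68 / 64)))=138/346893925 = 0.00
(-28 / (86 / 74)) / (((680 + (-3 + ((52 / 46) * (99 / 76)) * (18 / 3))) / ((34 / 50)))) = -226366/9476125 = -0.02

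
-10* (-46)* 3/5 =276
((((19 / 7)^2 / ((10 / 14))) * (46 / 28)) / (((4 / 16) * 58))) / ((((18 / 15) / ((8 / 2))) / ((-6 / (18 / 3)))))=-16606/4263 = -3.90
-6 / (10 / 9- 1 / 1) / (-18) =3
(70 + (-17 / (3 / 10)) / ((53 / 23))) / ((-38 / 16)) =-3040/159 = -19.12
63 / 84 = 3/4 = 0.75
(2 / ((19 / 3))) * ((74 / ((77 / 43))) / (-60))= -1591/7315 = -0.22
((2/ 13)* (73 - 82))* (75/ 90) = -15/13 = -1.15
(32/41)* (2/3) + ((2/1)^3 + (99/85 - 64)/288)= 8332699/1003680 = 8.30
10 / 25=2/5 = 0.40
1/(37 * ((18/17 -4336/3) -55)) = -51/2829131 = 0.00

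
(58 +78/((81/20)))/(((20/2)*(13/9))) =1043/195 = 5.35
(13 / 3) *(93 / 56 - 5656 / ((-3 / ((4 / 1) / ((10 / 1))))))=8253271/2520 = 3275.11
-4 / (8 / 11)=-11/2 = -5.50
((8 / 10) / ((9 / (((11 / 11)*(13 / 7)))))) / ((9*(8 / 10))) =13/567 = 0.02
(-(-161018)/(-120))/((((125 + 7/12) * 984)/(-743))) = 5438017/674040 = 8.07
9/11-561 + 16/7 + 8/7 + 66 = -37788/77 = -490.75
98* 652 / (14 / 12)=54768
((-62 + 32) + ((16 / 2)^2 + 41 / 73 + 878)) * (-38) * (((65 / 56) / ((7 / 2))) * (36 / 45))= -32908798/3577 = -9200.11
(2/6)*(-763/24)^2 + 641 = 1689817/1728 = 977.90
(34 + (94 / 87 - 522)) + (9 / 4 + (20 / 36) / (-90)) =-4554013/9396 = -484.68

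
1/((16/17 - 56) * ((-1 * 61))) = 17/57096 = 0.00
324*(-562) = -182088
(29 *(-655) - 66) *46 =-876806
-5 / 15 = -1/3 = -0.33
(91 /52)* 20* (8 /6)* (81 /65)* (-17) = -12852/13 = -988.62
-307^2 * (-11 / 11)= 94249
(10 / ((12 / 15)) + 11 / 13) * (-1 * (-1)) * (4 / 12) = 347/78 = 4.45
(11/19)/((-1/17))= -187/19 = -9.84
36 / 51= 12/17 = 0.71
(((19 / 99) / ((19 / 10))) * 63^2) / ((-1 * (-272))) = 1.47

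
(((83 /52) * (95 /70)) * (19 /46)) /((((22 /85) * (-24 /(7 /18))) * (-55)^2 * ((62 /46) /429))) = -509371/86423040 = -0.01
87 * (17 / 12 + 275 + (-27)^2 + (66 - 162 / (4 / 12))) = 203725/4 = 50931.25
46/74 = 23/37 = 0.62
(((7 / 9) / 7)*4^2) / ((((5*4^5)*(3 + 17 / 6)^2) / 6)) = 3/49000 = 0.00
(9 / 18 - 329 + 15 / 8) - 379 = -5645/8 = -705.62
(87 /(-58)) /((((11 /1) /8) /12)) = -144/11 = -13.09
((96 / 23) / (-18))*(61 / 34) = -488/1173 = -0.42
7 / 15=0.47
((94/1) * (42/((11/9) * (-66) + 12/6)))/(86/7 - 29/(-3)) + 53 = 1379366/27199 = 50.71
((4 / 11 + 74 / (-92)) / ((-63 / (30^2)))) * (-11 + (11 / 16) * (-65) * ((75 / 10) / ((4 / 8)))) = -5524825/1288 = -4289.46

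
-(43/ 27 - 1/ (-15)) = -224/135 = -1.66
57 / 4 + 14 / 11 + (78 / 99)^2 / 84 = 1420633/91476 = 15.53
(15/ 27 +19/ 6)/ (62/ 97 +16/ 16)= 6499/2862 = 2.27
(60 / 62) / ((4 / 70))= 525/31 = 16.94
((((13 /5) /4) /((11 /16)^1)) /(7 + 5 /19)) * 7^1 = 3458/3795 = 0.91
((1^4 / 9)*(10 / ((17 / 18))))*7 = 8.24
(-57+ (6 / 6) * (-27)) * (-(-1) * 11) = -924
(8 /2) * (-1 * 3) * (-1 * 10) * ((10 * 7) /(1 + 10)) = 8400/11 = 763.64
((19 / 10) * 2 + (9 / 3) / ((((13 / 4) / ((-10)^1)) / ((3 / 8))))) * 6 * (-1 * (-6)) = 792/65 = 12.18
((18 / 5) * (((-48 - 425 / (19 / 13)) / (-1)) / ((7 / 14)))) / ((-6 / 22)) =-849684/95 = -8944.04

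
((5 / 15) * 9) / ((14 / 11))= 33/14 = 2.36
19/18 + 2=55/18 = 3.06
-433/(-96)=4.51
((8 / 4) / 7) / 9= 0.03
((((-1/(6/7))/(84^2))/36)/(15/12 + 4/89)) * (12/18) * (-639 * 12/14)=6319/4879224 = 0.00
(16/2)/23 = 8/23 = 0.35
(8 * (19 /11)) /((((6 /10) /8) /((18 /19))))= 1920/11 = 174.55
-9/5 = -1.80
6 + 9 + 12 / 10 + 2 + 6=121/5 = 24.20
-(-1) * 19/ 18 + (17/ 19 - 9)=-2411/342 = -7.05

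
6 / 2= 3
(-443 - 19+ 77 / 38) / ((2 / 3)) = -52437/76 = -689.96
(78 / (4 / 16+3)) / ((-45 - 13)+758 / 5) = 0.26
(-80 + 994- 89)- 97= 728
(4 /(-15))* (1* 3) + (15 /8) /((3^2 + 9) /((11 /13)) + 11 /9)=-0.72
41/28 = 1.46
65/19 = 3.42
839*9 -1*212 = 7339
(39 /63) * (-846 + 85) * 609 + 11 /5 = -1434474/5 = -286894.80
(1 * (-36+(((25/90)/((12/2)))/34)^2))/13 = -485408999/175286592 = -2.77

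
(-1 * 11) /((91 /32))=-352/91 = -3.87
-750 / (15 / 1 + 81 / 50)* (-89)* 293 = 325962500/277 = 1176759.93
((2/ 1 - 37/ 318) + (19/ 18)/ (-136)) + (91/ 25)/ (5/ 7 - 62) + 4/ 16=73731623/35679600 = 2.07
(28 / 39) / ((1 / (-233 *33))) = -5520.31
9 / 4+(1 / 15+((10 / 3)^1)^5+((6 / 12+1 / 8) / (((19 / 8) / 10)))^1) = 38456921/92340 = 416.47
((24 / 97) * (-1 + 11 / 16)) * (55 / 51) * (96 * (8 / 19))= -105600/31331 = -3.37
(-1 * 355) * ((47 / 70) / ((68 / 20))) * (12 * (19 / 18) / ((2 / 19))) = -6023285/714 = -8435.97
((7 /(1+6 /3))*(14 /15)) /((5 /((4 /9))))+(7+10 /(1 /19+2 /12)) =106907/2025 = 52.79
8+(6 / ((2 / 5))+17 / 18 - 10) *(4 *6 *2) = 880/3 = 293.33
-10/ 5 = -2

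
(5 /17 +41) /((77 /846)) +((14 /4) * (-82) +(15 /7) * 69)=58822/187 = 314.56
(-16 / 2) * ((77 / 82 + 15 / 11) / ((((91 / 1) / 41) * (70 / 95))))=-78926/7007 = -11.26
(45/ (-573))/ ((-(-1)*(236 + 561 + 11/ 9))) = -135/1372144 = 0.00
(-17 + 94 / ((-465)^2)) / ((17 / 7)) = -25730117/3675825 = -7.00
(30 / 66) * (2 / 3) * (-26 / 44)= -65/363 = -0.18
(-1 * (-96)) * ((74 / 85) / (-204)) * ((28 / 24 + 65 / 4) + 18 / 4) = -38924/4335 = -8.98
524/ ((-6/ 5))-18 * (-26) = 94/3 = 31.33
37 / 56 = 0.66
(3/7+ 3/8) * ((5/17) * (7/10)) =0.17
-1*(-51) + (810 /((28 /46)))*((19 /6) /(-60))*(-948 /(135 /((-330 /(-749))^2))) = 146.74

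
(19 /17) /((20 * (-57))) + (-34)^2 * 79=93150479/1020 = 91324.00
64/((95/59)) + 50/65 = 50038/1235 = 40.52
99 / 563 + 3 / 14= 3075/7882 = 0.39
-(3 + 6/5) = -21/5 = -4.20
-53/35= -1.51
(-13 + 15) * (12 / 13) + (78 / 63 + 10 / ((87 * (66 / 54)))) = 276788/87087 = 3.18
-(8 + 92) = -100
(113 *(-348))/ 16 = -9831/4 = -2457.75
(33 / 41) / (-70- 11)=-11/1107 = -0.01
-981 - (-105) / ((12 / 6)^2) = -3819/4 = -954.75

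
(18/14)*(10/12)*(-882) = -945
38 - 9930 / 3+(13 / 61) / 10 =-1995907/610 = -3271.98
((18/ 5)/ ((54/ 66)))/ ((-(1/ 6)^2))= -792/5 = -158.40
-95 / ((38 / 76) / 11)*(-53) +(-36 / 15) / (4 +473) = 88062146/795 = 110769.99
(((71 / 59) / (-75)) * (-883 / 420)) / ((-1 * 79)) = -62693/146821500 = 0.00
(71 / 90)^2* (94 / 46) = 236927/186300 = 1.27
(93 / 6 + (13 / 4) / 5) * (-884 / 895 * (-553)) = 39474799/4475 = 8821.18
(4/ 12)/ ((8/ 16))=2/3 = 0.67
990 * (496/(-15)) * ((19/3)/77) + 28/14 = -18834/7 = -2690.57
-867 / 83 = -10.45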